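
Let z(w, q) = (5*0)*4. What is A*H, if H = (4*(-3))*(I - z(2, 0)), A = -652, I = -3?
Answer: -23472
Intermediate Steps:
z(w, q) = 0 (z(w, q) = 0*4 = 0)
H = 36 (H = (4*(-3))*(-3 - 1*0) = -12*(-3 + 0) = -12*(-3) = 36)
A*H = -652*36 = -23472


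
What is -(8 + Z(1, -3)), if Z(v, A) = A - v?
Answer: -4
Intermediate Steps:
-(8 + Z(1, -3)) = -(8 + (-3 - 1*1)) = -(8 + (-3 - 1)) = -(8 - 4) = -1*4 = -4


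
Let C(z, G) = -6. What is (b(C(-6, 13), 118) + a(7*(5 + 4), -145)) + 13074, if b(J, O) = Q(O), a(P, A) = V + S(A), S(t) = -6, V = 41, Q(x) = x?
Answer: 13227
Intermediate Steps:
a(P, A) = 35 (a(P, A) = 41 - 6 = 35)
b(J, O) = O
(b(C(-6, 13), 118) + a(7*(5 + 4), -145)) + 13074 = (118 + 35) + 13074 = 153 + 13074 = 13227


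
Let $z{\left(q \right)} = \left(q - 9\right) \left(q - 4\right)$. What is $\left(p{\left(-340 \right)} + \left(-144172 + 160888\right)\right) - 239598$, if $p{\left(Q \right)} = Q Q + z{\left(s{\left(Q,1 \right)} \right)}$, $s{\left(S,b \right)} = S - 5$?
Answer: $16264$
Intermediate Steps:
$s{\left(S,b \right)} = -5 + S$
$z{\left(q \right)} = \left(-9 + q\right) \left(-4 + q\right)$
$p{\left(Q \right)} = 101 + Q^{2} + \left(-5 + Q\right)^{2} - 13 Q$ ($p{\left(Q \right)} = Q Q + \left(36 + \left(-5 + Q\right)^{2} - 13 \left(-5 + Q\right)\right) = Q^{2} + \left(36 + \left(-5 + Q\right)^{2} - \left(-65 + 13 Q\right)\right) = Q^{2} + \left(101 + \left(-5 + Q\right)^{2} - 13 Q\right) = 101 + Q^{2} + \left(-5 + Q\right)^{2} - 13 Q$)
$\left(p{\left(-340 \right)} + \left(-144172 + 160888\right)\right) - 239598 = \left(\left(126 - -7820 + 2 \left(-340\right)^{2}\right) + \left(-144172 + 160888\right)\right) - 239598 = \left(\left(126 + 7820 + 2 \cdot 115600\right) + 16716\right) - 239598 = \left(\left(126 + 7820 + 231200\right) + 16716\right) - 239598 = \left(239146 + 16716\right) - 239598 = 255862 - 239598 = 16264$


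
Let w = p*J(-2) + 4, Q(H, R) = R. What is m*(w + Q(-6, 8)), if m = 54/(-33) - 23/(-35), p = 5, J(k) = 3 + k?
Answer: -6409/385 ≈ -16.647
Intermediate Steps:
m = -377/385 (m = 54*(-1/33) - 23*(-1/35) = -18/11 + 23/35 = -377/385 ≈ -0.97922)
w = 9 (w = 5*(3 - 2) + 4 = 5*1 + 4 = 5 + 4 = 9)
m*(w + Q(-6, 8)) = -377*(9 + 8)/385 = -377/385*17 = -6409/385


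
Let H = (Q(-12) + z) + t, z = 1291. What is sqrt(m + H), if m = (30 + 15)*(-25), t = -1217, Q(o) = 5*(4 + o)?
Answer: I*sqrt(1091) ≈ 33.03*I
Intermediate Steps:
Q(o) = 20 + 5*o
H = 34 (H = ((20 + 5*(-12)) + 1291) - 1217 = ((20 - 60) + 1291) - 1217 = (-40 + 1291) - 1217 = 1251 - 1217 = 34)
m = -1125 (m = 45*(-25) = -1125)
sqrt(m + H) = sqrt(-1125 + 34) = sqrt(-1091) = I*sqrt(1091)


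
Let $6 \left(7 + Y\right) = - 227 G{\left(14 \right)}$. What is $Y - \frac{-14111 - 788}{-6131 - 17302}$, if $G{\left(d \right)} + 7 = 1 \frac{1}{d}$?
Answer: $\frac{55660123}{218708} \approx 254.5$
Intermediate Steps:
$G{\left(d \right)} = -7 + \frac{1}{d}$ ($G{\left(d \right)} = -7 + 1 \frac{1}{d} = -7 + \frac{1}{d}$)
$Y = \frac{21431}{84}$ ($Y = -7 + \frac{\left(-227\right) \left(-7 + \frac{1}{14}\right)}{6} = -7 + \frac{\left(-227\right) \left(- \frac{97}{14}\right)}{6} = -7 + \frac{1}{6} \cdot \frac{22019}{14} = -7 + \frac{22019}{84} = \frac{21431}{84} \approx 255.13$)
$Y - \frac{-14111 - 788}{-6131 - 17302} = \frac{21431}{84} - \frac{-14111 - 788}{-6131 - 17302} = \frac{21431}{84} - - \frac{14899}{-23433} = \frac{21431}{84} - \left(-14899\right) \left(- \frac{1}{23433}\right) = \frac{21431}{84} - \frac{14899}{23433} = \frac{55660123}{218708}$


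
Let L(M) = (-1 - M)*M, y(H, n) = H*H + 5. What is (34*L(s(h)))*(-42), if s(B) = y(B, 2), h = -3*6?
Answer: 155037960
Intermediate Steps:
h = -18
y(H, n) = 5 + H² (y(H, n) = H² + 5 = 5 + H²)
s(B) = 5 + B²
L(M) = M*(-1 - M)
(34*L(s(h)))*(-42) = (34*(-(5 + (-18)²)*(1 + (5 + (-18)²))))*(-42) = (34*(-(5 + 324)*(1 + (5 + 324))))*(-42) = (34*(-1*329*(1 + 329)))*(-42) = (34*(-1*329*330))*(-42) = (34*(-108570))*(-42) = -3691380*(-42) = 155037960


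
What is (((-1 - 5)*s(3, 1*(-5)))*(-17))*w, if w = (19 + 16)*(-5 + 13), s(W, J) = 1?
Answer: 28560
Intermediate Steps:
w = 280 (w = 35*8 = 280)
(((-1 - 5)*s(3, 1*(-5)))*(-17))*w = (((-1 - 5)*1)*(-17))*280 = (-6*1*(-17))*280 = -6*(-17)*280 = 102*280 = 28560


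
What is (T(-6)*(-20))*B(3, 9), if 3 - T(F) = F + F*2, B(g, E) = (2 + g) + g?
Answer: -3360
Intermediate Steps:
B(g, E) = 2 + 2*g
T(F) = 3 - 3*F (T(F) = 3 - (F + F*2) = 3 - (F + 2*F) = 3 - 3*F)
(T(-6)*(-20))*B(3, 9) = ((3 - 3*(-6))*(-20))*(2 + 2*3) = ((3 + 18)*(-20))*(2 + 6) = (21*(-20))*8 = -420*8 = -3360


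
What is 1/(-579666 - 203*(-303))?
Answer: -1/518157 ≈ -1.9299e-6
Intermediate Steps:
1/(-579666 - 203*(-303)) = 1/(-579666 + 61509) = 1/(-518157) = -1/518157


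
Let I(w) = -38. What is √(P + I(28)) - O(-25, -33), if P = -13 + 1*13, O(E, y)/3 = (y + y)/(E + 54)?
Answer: 198/29 + I*√38 ≈ 6.8276 + 6.1644*I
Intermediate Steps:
O(E, y) = 6*y/(54 + E) (O(E, y) = 3*((y + y)/(E + 54)) = 3*((2*y)/(54 + E)) = 3*(2*y/(54 + E)) = 6*y/(54 + E))
P = 0 (P = -13 + 13 = 0)
√(P + I(28)) - O(-25, -33) = √(0 - 38) - 6*(-33)/(54 - 25) = √(-38) - 6*(-33)/29 = I*√38 - 6*(-33)/29 = I*√38 - 1*(-198/29) = I*√38 + 198/29 = 198/29 + I*√38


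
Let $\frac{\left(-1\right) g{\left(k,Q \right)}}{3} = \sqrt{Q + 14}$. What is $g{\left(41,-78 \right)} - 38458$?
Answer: $-38458 - 24 i \approx -38458.0 - 24.0 i$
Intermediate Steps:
$g{\left(k,Q \right)} = - 3 \sqrt{14 + Q}$ ($g{\left(k,Q \right)} = - 3 \sqrt{Q + 14} = - 3 \sqrt{14 + Q}$)
$g{\left(41,-78 \right)} - 38458 = - 3 \sqrt{14 - 78} - 38458 = - 3 \sqrt{-64} - 38458 = - 3 \cdot 8 i - 38458 = - 24 i - 38458 = -38458 - 24 i$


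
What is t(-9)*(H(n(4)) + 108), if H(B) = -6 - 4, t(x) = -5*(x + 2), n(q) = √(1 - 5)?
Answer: 3430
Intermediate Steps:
n(q) = 2*I (n(q) = √(-4) = 2*I)
t(x) = -10 - 5*x (t(x) = -5*(2 + x) = -10 - 5*x)
H(B) = -10
t(-9)*(H(n(4)) + 108) = (-10 - 5*(-9))*(-10 + 108) = (-10 + 45)*98 = 35*98 = 3430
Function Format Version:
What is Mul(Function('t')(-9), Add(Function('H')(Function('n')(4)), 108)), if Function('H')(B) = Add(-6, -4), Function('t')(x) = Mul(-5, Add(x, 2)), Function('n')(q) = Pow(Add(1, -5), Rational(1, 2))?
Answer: 3430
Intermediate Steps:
Function('n')(q) = Mul(2, I) (Function('n')(q) = Pow(-4, Rational(1, 2)) = Mul(2, I))
Function('t')(x) = Add(-10, Mul(-5, x)) (Function('t')(x) = Mul(-5, Add(2, x)) = Add(-10, Mul(-5, x)))
Function('H')(B) = -10
Mul(Function('t')(-9), Add(Function('H')(Function('n')(4)), 108)) = Mul(Add(-10, Mul(-5, -9)), Add(-10, 108)) = Mul(Add(-10, 45), 98) = Mul(35, 98) = 3430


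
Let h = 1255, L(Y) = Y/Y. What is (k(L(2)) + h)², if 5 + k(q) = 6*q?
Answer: 1577536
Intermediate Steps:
L(Y) = 1
k(q) = -5 + 6*q
(k(L(2)) + h)² = ((-5 + 6*1) + 1255)² = ((-5 + 6) + 1255)² = (1 + 1255)² = 1256² = 1577536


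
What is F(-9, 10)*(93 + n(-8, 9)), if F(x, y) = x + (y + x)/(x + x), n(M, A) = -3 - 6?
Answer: -2282/3 ≈ -760.67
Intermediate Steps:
n(M, A) = -9
F(x, y) = x + (x + y)/(2*x) (F(x, y) = x + (x + y)/((2*x)) = x + (x + y)*(1/(2*x)) = x + (x + y)/(2*x))
F(-9, 10)*(93 + n(-8, 9)) = (1/2 - 9 + (1/2)*10/(-9))*(93 - 9) = (1/2 - 9 + (1/2)*10*(-1/9))*84 = (1/2 - 9 - 5/9)*84 = -163/18*84 = -2282/3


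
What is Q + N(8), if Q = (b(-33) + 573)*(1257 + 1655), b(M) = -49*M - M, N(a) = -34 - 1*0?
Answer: 6473342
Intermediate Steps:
N(a) = -34 (N(a) = -34 + 0 = -34)
b(M) = -50*M
Q = 6473376 (Q = (-50*(-33) + 573)*(1257 + 1655) = (1650 + 573)*2912 = 2223*2912 = 6473376)
Q + N(8) = 6473376 - 34 = 6473342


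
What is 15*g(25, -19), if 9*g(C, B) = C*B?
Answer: -2375/3 ≈ -791.67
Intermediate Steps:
g(C, B) = B*C/9 (g(C, B) = (C*B)/9 = (B*C)/9 = B*C/9)
15*g(25, -19) = 15*((1/9)*(-19)*25) = 15*(-475/9) = -2375/3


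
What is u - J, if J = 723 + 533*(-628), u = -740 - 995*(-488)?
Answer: 818821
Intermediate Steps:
u = 484820 (u = -740 + 485560 = 484820)
J = -334001 (J = 723 - 334724 = -334001)
u - J = 484820 - 1*(-334001) = 484820 + 334001 = 818821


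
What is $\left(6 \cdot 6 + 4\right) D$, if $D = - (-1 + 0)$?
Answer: $40$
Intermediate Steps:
$D = 1$ ($D = \left(-1\right) \left(-1\right) = 1$)
$\left(6 \cdot 6 + 4\right) D = \left(6 \cdot 6 + 4\right) 1 = \left(36 + 4\right) 1 = 40 \cdot 1 = 40$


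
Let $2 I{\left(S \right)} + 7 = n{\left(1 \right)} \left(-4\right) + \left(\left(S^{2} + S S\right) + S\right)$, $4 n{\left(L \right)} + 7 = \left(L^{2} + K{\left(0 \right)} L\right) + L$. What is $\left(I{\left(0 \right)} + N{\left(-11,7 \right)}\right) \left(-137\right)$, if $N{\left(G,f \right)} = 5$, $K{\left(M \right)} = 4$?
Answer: $-274$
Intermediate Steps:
$n{\left(L \right)} = - \frac{7}{4} + \frac{L^{2}}{4} + \frac{5 L}{4}$ ($n{\left(L \right)} = - \frac{7}{4} + \frac{\left(L^{2} + 4 L\right) + L}{4} = - \frac{7}{4} + \frac{L^{2} + 5 L}{4} = - \frac{7}{4} + \left(\frac{L^{2}}{4} + \frac{5 L}{4}\right) = - \frac{7}{4} + \frac{L^{2}}{4} + \frac{5 L}{4}$)
$I{\left(S \right)} = -3 + S^{2} + \frac{S}{2}$ ($I{\left(S \right)} = - \frac{7}{2} + \frac{\left(- \frac{7}{4} + \frac{1^{2}}{4} + \frac{5}{4} \cdot 1\right) \left(-4\right) + \left(\left(S^{2} + S S\right) + S\right)}{2} = - \frac{7}{2} + \frac{\left(- \frac{7}{4} + \frac{1}{4} \cdot 1 + \frac{5}{4}\right) \left(-4\right) + \left(\left(S^{2} + S^{2}\right) + S\right)}{2} = - \frac{7}{2} + \frac{\left(- \frac{7}{4} + \frac{1}{4} + \frac{5}{4}\right) \left(-4\right) + \left(2 S^{2} + S\right)}{2} = - \frac{7}{2} + \frac{\left(- \frac{1}{4}\right) \left(-4\right) + \left(S + 2 S^{2}\right)}{2} = - \frac{7}{2} + \frac{1 + \left(S + 2 S^{2}\right)}{2} = - \frac{7}{2} + \frac{1 + S + 2 S^{2}}{2} = - \frac{7}{2} + \left(\frac{1}{2} + S^{2} + \frac{S}{2}\right) = -3 + S^{2} + \frac{S}{2}$)
$\left(I{\left(0 \right)} + N{\left(-11,7 \right)}\right) \left(-137\right) = \left(\left(-3 + 0^{2} + \frac{1}{2} \cdot 0\right) + 5\right) \left(-137\right) = \left(\left(-3 + 0 + 0\right) + 5\right) \left(-137\right) = \left(-3 + 5\right) \left(-137\right) = 2 \left(-137\right) = -274$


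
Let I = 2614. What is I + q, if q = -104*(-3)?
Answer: 2926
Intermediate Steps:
q = 312
I + q = 2614 + 312 = 2926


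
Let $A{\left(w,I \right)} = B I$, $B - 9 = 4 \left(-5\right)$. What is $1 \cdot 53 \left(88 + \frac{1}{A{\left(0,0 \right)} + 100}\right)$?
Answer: $\frac{466453}{100} \approx 4664.5$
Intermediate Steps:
$B = -11$ ($B = 9 + 4 \left(-5\right) = 9 - 20 = -11$)
$A{\left(w,I \right)} = - 11 I$
$1 \cdot 53 \left(88 + \frac{1}{A{\left(0,0 \right)} + 100}\right) = 1 \cdot 53 \left(88 + \frac{1}{\left(-11\right) 0 + 100}\right) = 53 \left(88 + \frac{1}{0 + 100}\right) = 53 \left(88 + \frac{1}{100}\right) = 53 \cdot \frac{8801}{100} = \frac{466453}{100}$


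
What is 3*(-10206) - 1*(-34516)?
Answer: 3898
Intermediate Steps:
3*(-10206) - 1*(-34516) = -30618 + 34516 = 3898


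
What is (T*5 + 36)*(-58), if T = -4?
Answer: -928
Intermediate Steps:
(T*5 + 36)*(-58) = (-4*5 + 36)*(-58) = (-20 + 36)*(-58) = 16*(-58) = -928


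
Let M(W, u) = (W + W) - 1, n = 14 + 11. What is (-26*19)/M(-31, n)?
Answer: 494/63 ≈ 7.8413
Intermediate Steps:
n = 25
M(W, u) = -1 + 2*W (M(W, u) = 2*W - 1 = -1 + 2*W)
(-26*19)/M(-31, n) = (-26*19)/(-1 + 2*(-31)) = -494/(-1 - 62) = -494/(-63) = -494*(-1/63) = 494/63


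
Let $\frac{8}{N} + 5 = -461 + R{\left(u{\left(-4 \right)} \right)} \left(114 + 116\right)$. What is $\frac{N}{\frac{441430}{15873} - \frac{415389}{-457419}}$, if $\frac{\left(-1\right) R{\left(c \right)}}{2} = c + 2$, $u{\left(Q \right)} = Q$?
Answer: $\frac{880074156}{1434309396973} \approx 0.00061359$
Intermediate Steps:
$R{\left(c \right)} = -4 - 2 c$ ($R{\left(c \right)} = - 2 \left(c + 2\right) = - 2 \left(2 + c\right) = -4 - 2 c$)
$N = \frac{4}{227}$ ($N = \frac{8}{-5 - \left(461 - \left(-4 - -8\right) \left(114 + 116\right)\right)} = \frac{8}{-5 - \left(461 - \left(-4 + 8\right) 230\right)} = \frac{8}{-5 + \left(-461 + 4 \cdot 230\right)} = \frac{8}{-5 + \left(-461 + 920\right)} = \frac{8}{-5 + 459} = \frac{8}{454} = 8 \cdot \frac{1}{454} = \frac{4}{227} \approx 0.017621$)
$\frac{N}{\frac{441430}{15873} - \frac{415389}{-457419}} = \frac{4}{227 \left(\frac{441430}{15873} - \frac{415389}{-457419}\right)} = \frac{4}{227 \left(441430 \cdot \frac{1}{15873} - - \frac{138463}{152473}\right)} = \frac{4}{227 \left(\frac{40130}{1443} + \frac{138463}{152473}\right)} = \frac{4}{227 \cdot \frac{6318543599}{220018539}} = \frac{4}{227} \cdot \frac{220018539}{6318543599} = \frac{880074156}{1434309396973}$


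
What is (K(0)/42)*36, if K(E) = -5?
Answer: -30/7 ≈ -4.2857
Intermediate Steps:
(K(0)/42)*36 = (-5/42)*36 = ((1/42)*(-5))*36 = -5/42*36 = -30/7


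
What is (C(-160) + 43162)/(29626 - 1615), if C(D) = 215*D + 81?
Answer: 8843/28011 ≈ 0.31570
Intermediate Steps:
C(D) = 81 + 215*D
(C(-160) + 43162)/(29626 - 1615) = ((81 + 215*(-160)) + 43162)/(29626 - 1615) = ((81 - 34400) + 43162)/28011 = (-34319 + 43162)*(1/28011) = 8843*(1/28011) = 8843/28011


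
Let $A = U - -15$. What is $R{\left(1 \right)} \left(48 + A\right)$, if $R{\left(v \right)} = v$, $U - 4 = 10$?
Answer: $77$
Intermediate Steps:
$U = 14$ ($U = 4 + 10 = 14$)
$A = 29$ ($A = 14 - -15 = 14 + 15 = 29$)
$R{\left(1 \right)} \left(48 + A\right) = 1 \left(48 + 29\right) = 1 \cdot 77 = 77$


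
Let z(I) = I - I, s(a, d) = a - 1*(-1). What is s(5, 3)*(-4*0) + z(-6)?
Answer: 0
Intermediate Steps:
s(a, d) = 1 + a (s(a, d) = a + 1 = 1 + a)
z(I) = 0
s(5, 3)*(-4*0) + z(-6) = (1 + 5)*(-4*0) + 0 = 6*0 + 0 = 0 + 0 = 0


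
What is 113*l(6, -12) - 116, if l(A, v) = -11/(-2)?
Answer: 1011/2 ≈ 505.50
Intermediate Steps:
l(A, v) = 11/2 (l(A, v) = -11*(-½) = 11/2)
113*l(6, -12) - 116 = 113*(11/2) - 116 = 1243/2 - 116 = 1011/2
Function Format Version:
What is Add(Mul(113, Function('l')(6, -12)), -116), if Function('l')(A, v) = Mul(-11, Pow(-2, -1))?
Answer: Rational(1011, 2) ≈ 505.50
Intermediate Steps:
Function('l')(A, v) = Rational(11, 2) (Function('l')(A, v) = Mul(-11, Rational(-1, 2)) = Rational(11, 2))
Add(Mul(113, Function('l')(6, -12)), -116) = Add(Mul(113, Rational(11, 2)), -116) = Add(Rational(1243, 2), -116) = Rational(1011, 2)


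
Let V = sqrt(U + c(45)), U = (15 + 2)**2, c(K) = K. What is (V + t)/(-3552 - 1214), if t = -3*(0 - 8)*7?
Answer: -84/2383 - sqrt(334)/4766 ≈ -0.039084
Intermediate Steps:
U = 289 (U = 17**2 = 289)
V = sqrt(334) (V = sqrt(289 + 45) = sqrt(334) ≈ 18.276)
t = 168 (t = -3*(-8)*7 = 24*7 = 168)
(V + t)/(-3552 - 1214) = (sqrt(334) + 168)/(-3552 - 1214) = (168 + sqrt(334))/(-4766) = (168 + sqrt(334))*(-1/4766) = -84/2383 - sqrt(334)/4766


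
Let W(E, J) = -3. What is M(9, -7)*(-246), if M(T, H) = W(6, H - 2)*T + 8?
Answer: 4674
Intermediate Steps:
M(T, H) = 8 - 3*T (M(T, H) = -3*T + 8 = 8 - 3*T)
M(9, -7)*(-246) = (8 - 3*9)*(-246) = (8 - 27)*(-246) = -19*(-246) = 4674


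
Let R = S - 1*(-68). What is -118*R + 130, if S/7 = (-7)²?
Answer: -48368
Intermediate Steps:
S = 343 (S = 7*(-7)² = 7*49 = 343)
R = 411 (R = 343 - 1*(-68) = 343 + 68 = 411)
-118*R + 130 = -118*411 + 130 = -48498 + 130 = -48368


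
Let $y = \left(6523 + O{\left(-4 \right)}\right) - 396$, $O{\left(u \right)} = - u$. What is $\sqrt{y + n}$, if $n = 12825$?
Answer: $2 \sqrt{4739} \approx 137.68$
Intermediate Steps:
$y = 6131$ ($y = \left(6523 - -4\right) - 396 = \left(6523 + 4\right) - 396 = 6527 - 396 = 6131$)
$\sqrt{y + n} = \sqrt{6131 + 12825} = \sqrt{18956} = 2 \sqrt{4739}$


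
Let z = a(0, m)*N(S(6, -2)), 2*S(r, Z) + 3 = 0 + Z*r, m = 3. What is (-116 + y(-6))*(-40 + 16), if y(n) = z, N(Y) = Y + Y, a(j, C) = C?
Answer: 3864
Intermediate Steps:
S(r, Z) = -3/2 + Z*r/2 (S(r, Z) = -3/2 + (0 + Z*r)/2 = -3/2 + (Z*r)/2 = -3/2 + Z*r/2)
N(Y) = 2*Y
z = -45 (z = 3*(2*(-3/2 + (1/2)*(-2)*6)) = 3*(2*(-3/2 - 6)) = 3*(2*(-15/2)) = 3*(-15) = -45)
y(n) = -45
(-116 + y(-6))*(-40 + 16) = (-116 - 45)*(-40 + 16) = -161*(-24) = 3864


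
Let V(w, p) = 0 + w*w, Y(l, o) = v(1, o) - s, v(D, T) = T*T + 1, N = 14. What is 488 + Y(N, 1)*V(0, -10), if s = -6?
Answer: 488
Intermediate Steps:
v(D, T) = 1 + T² (v(D, T) = T² + 1 = 1 + T²)
Y(l, o) = 7 + o² (Y(l, o) = (1 + o²) - 1*(-6) = (1 + o²) + 6 = 7 + o²)
V(w, p) = w² (V(w, p) = 0 + w² = w²)
488 + Y(N, 1)*V(0, -10) = 488 + (7 + 1²)*0² = 488 + (7 + 1)*0 = 488 + 8*0 = 488 + 0 = 488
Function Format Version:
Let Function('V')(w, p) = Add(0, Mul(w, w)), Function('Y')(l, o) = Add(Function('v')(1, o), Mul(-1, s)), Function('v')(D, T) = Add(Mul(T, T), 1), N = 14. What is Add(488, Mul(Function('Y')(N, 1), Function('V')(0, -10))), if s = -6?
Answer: 488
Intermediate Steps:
Function('v')(D, T) = Add(1, Pow(T, 2)) (Function('v')(D, T) = Add(Pow(T, 2), 1) = Add(1, Pow(T, 2)))
Function('Y')(l, o) = Add(7, Pow(o, 2)) (Function('Y')(l, o) = Add(Add(1, Pow(o, 2)), Mul(-1, -6)) = Add(Add(1, Pow(o, 2)), 6) = Add(7, Pow(o, 2)))
Function('V')(w, p) = Pow(w, 2) (Function('V')(w, p) = Add(0, Pow(w, 2)) = Pow(w, 2))
Add(488, Mul(Function('Y')(N, 1), Function('V')(0, -10))) = Add(488, Mul(Add(7, Pow(1, 2)), Pow(0, 2))) = Add(488, Mul(Add(7, 1), 0)) = Add(488, Mul(8, 0)) = Add(488, 0) = 488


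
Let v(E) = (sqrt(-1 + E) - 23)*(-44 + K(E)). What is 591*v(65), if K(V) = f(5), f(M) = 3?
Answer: 363465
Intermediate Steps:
K(V) = 3
v(E) = 943 - 41*sqrt(-1 + E) (v(E) = (sqrt(-1 + E) - 23)*(-44 + 3) = (-23 + sqrt(-1 + E))*(-41) = 943 - 41*sqrt(-1 + E))
591*v(65) = 591*(943 - 41*sqrt(-1 + 65)) = 591*(943 - 41*sqrt(64)) = 591*(943 - 41*8) = 591*(943 - 328) = 591*615 = 363465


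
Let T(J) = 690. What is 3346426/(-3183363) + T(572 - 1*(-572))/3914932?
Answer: -6549416856281/6231324838158 ≈ -1.0510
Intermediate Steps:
3346426/(-3183363) + T(572 - 1*(-572))/3914932 = 3346426/(-3183363) + 690/3914932 = 3346426*(-1/3183363) + 690*(1/3914932) = -3346426/3183363 + 345/1957466 = -6549416856281/6231324838158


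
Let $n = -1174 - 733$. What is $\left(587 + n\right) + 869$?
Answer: $-451$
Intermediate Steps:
$n = -1907$
$\left(587 + n\right) + 869 = \left(587 - 1907\right) + 869 = -1320 + 869 = -451$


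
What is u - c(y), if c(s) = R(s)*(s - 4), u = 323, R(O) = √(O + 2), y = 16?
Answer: 323 - 36*√2 ≈ 272.09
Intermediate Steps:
R(O) = √(2 + O)
c(s) = √(2 + s)*(-4 + s) (c(s) = √(2 + s)*(s - 4) = √(2 + s)*(-4 + s))
u - c(y) = 323 - √(2 + 16)*(-4 + 16) = 323 - √18*12 = 323 - 3*√2*12 = 323 - 36*√2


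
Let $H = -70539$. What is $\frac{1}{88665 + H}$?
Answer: $\frac{1}{18126} \approx 5.5169 \cdot 10^{-5}$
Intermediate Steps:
$\frac{1}{88665 + H} = \frac{1}{88665 - 70539} = \frac{1}{18126}$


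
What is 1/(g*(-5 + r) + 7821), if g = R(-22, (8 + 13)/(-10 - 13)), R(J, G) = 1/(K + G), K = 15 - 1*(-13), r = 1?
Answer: 623/4872391 ≈ 0.00012786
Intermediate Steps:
K = 28 (K = 15 + 13 = 28)
R(J, G) = 1/(28 + G)
g = 23/623 (g = 1/(28 + (8 + 13)/(-10 - 13)) = 1/(28 + 21/(-23)) = 1/(28 + 21*(-1/23)) = 1/(28 - 21/23) = 1/(623/23) = 23/623 ≈ 0.036918)
1/(g*(-5 + r) + 7821) = 1/(23*(-5 + 1)/623 + 7821) = 1/((23/623)*(-4) + 7821) = 1/(-92/623 + 7821) = 1/(4872391/623) = 623/4872391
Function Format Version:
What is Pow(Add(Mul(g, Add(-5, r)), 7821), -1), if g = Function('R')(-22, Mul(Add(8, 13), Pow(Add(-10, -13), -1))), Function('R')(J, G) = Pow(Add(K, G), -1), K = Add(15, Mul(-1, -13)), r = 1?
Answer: Rational(623, 4872391) ≈ 0.00012786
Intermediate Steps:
K = 28 (K = Add(15, 13) = 28)
Function('R')(J, G) = Pow(Add(28, G), -1)
g = Rational(23, 623) (g = Pow(Add(28, Mul(Add(8, 13), Pow(Add(-10, -13), -1))), -1) = Pow(Add(28, Mul(21, Pow(-23, -1))), -1) = Pow(Add(28, Mul(21, Rational(-1, 23))), -1) = Pow(Add(28, Rational(-21, 23)), -1) = Pow(Rational(623, 23), -1) = Rational(23, 623) ≈ 0.036918)
Pow(Add(Mul(g, Add(-5, r)), 7821), -1) = Pow(Add(Mul(Rational(23, 623), Add(-5, 1)), 7821), -1) = Pow(Add(Mul(Rational(23, 623), -4), 7821), -1) = Pow(Add(Rational(-92, 623), 7821), -1) = Pow(Rational(4872391, 623), -1) = Rational(623, 4872391)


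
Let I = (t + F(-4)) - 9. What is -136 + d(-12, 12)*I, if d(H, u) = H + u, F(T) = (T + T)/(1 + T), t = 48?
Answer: -136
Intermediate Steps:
F(T) = 2*T/(1 + T) (F(T) = (2*T)/(1 + T) = 2*T/(1 + T))
I = 125/3 (I = (48 + 2*(-4)/(1 - 4)) - 9 = (48 + 2*(-4)/(-3)) - 9 = (48 + 2*(-4)*(-⅓)) - 9 = (48 + 8/3) - 9 = 152/3 - 9 = 125/3 ≈ 41.667)
-136 + d(-12, 12)*I = -136 + (-12 + 12)*(125/3) = -136 + 0*(125/3) = -136 + 0 = -136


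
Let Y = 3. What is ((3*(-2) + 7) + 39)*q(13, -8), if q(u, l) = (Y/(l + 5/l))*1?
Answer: -320/23 ≈ -13.913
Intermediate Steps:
q(u, l) = 3/(l + 5/l) (q(u, l) = (3/(l + 5/l))*1 = 3/(l + 5/l))
((3*(-2) + 7) + 39)*q(13, -8) = ((3*(-2) + 7) + 39)*(3*(-8)/(5 + (-8)**2)) = ((-6 + 7) + 39)*(3*(-8)/(5 + 64)) = (1 + 39)*(3*(-8)/69) = 40*(3*(-8)*(1/69)) = 40*(-8/23) = -320/23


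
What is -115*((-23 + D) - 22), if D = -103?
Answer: 17020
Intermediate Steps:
-115*((-23 + D) - 22) = -115*((-23 - 103) - 22) = -115*(-126 - 22) = -115*(-148) = 17020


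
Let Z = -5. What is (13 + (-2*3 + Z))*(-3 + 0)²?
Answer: 18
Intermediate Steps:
(13 + (-2*3 + Z))*(-3 + 0)² = (13 + (-2*3 - 5))*(-3 + 0)² = (13 + (-6 - 5))*(-3)² = (13 - 11)*9 = 2*9 = 18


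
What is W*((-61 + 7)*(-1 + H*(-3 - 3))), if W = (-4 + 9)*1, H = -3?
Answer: -4590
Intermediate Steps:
W = 5 (W = 5*1 = 5)
W*((-61 + 7)*(-1 + H*(-3 - 3))) = 5*((-61 + 7)*(-1 - 3*(-3 - 3))) = 5*(-54*(-1 - 3*(-6))) = 5*(-54*(-1 + 18)) = 5*(-54*17) = 5*(-918) = -4590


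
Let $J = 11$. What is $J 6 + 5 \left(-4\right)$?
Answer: $46$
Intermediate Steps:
$J 6 + 5 \left(-4\right) = 11 \cdot 6 + 5 \left(-4\right) = 66 - 20 = 46$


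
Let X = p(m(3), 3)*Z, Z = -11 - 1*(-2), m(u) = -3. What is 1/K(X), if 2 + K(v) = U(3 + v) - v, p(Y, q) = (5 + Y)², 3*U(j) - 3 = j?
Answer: 1/24 ≈ 0.041667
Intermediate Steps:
U(j) = 1 + j/3
Z = -9 (Z = -11 + 2 = -9)
X = -36 (X = (5 - 3)²*(-9) = 2²*(-9) = 4*(-9) = -36)
K(v) = -2*v/3 (K(v) = -2 + ((1 + (3 + v)/3) - v) = -2 + ((1 + (1 + v/3)) - v) = -2 + ((2 + v/3) - v) = -2 + (2 - 2*v/3) = -2*v/3)
1/K(X) = 1/(-⅔*(-36)) = 1/24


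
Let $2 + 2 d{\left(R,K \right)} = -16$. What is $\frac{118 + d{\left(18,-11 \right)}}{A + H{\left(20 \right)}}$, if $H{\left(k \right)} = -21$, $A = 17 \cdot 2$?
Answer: $\frac{109}{13} \approx 8.3846$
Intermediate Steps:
$d{\left(R,K \right)} = -9$ ($d{\left(R,K \right)} = -1 + \frac{1}{2} \left(-16\right) = -1 - 8 = -9$)
$A = 34$
$\frac{118 + d{\left(18,-11 \right)}}{A + H{\left(20 \right)}} = \frac{118 - 9}{34 - 21} = \frac{109}{13}$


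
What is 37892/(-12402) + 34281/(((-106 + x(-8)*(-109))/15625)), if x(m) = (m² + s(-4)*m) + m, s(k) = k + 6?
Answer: -3321592128461/27693666 ≈ -1.1994e+5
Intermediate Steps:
s(k) = 6 + k
x(m) = m² + 3*m (x(m) = (m² + (6 - 4)*m) + m = (m² + 2*m) + m = m² + 3*m)
37892/(-12402) + 34281/(((-106 + x(-8)*(-109))/15625)) = 37892/(-12402) + 34281/(((-106 - 8*(3 - 8)*(-109))/15625)) = 37892*(-1/12402) + 34281/(((-106 - 8*(-5)*(-109))*(1/15625))) = -18946/6201 + 34281/(((-106 + 40*(-109))*(1/15625))) = -18946/6201 + 34281/(((-106 - 4360)*(1/15625))) = -18946/6201 + 34281/((-4466*1/15625)) = -18946/6201 + 34281/(-4466/15625) = -18946/6201 + 34281*(-15625/4466) = -18946/6201 - 535640625/4466 = -3321592128461/27693666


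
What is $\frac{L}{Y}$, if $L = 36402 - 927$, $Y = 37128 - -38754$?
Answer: $\frac{11825}{25294} \approx 0.4675$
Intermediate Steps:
$Y = 75882$ ($Y = 37128 + 38754 = 75882$)
$L = 35475$
$\frac{L}{Y} = \frac{35475}{75882} = 35475 \cdot \frac{1}{75882} = \frac{11825}{25294}$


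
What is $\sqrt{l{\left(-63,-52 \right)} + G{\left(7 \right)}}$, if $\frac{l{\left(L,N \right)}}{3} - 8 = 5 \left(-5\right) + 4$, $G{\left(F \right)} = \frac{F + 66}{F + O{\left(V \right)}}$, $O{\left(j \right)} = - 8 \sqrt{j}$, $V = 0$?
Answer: $\frac{10 i \sqrt{14}}{7} \approx 5.3452 i$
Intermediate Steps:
$G{\left(F \right)} = \frac{66 + F}{F}$ ($G{\left(F \right)} = \frac{F + 66}{F - 8 \sqrt{0}} = \frac{66 + F}{F - 0} = \frac{66 + F}{F + 0} = \frac{66 + F}{F}$)
$l{\left(L,N \right)} = -39$ ($l{\left(L,N \right)} = 24 + 3 \left(5 \left(-5\right) + 4\right) = 24 + 3 \left(-25 + 4\right) = 24 + 3 \left(-21\right) = 24 - 63 = -39$)
$\sqrt{l{\left(-63,-52 \right)} + G{\left(7 \right)}} = \sqrt{-39 + \frac{66 + 7}{7}} = \sqrt{-39 + \frac{1}{7} \cdot 73} = \sqrt{-39 + \frac{73}{7}} = \sqrt{- \frac{200}{7}} = \frac{10 i \sqrt{14}}{7}$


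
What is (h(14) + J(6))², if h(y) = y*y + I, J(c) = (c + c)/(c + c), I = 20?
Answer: 47089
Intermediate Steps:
J(c) = 1 (J(c) = (2*c)/((2*c)) = (2*c)*(1/(2*c)) = 1)
h(y) = 20 + y² (h(y) = y*y + 20 = y² + 20 = 20 + y²)
(h(14) + J(6))² = ((20 + 14²) + 1)² = ((20 + 196) + 1)² = (216 + 1)² = 217² = 47089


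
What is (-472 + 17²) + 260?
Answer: 77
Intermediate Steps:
(-472 + 17²) + 260 = (-472 + 289) + 260 = -183 + 260 = 77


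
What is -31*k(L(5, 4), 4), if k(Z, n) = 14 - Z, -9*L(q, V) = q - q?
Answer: -434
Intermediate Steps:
L(q, V) = 0 (L(q, V) = -(q - q)/9 = -⅑*0 = 0)
-31*k(L(5, 4), 4) = -31*(14 - 1*0) = -31*(14 + 0) = -31*14 = -434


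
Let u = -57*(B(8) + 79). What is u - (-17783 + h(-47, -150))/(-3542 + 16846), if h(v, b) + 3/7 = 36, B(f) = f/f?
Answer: -53067431/11641 ≈ -4558.7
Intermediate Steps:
B(f) = 1
h(v, b) = 249/7 (h(v, b) = -3/7 + 36 = 249/7)
u = -4560 (u = -57*(1 + 79) = -57*80 = -4560)
u - (-17783 + h(-47, -150))/(-3542 + 16846) = -4560 - (-17783 + 249/7)/(-3542 + 16846) = -4560 - (-124232)/(7*13304) = -4560 - 1*(-15529/11641) = -4560 + 15529/11641 = -53067431/11641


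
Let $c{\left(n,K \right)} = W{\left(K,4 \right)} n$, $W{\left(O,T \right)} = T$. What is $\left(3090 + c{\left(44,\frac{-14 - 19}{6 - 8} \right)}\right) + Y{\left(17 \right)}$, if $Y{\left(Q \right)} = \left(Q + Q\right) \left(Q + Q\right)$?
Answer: $4422$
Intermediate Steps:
$c{\left(n,K \right)} = 4 n$
$Y{\left(Q \right)} = 4 Q^{2}$ ($Y{\left(Q \right)} = 2 Q 2 Q = 4 Q^{2}$)
$\left(3090 + c{\left(44,\frac{-14 - 19}{6 - 8} \right)}\right) + Y{\left(17 \right)} = \left(3090 + 4 \cdot 44\right) + 4 \cdot 17^{2} = \left(3090 + 176\right) + 4 \cdot 289 = 3266 + 1156 = 4422$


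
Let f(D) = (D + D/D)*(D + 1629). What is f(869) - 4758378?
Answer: -2585118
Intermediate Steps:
f(D) = (1 + D)*(1629 + D) (f(D) = (D + 1)*(1629 + D) = (1 + D)*(1629 + D))
f(869) - 4758378 = (1629 + 869² + 1630*869) - 4758378 = (1629 + 755161 + 1416470) - 4758378 = 2173260 - 4758378 = -2585118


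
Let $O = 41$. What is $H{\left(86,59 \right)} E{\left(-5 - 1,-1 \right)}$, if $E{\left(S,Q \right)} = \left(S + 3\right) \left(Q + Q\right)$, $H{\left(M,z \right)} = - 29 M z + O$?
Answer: $-882630$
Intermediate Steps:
$H{\left(M,z \right)} = 41 - 29 M z$ ($H{\left(M,z \right)} = - 29 M z + 41 = 41 - 29 M z$)
$E{\left(S,Q \right)} = 2 Q \left(3 + S\right)$ ($E{\left(S,Q \right)} = \left(3 + S\right) 2 Q = 2 Q \left(3 + S\right)$)
$H{\left(86,59 \right)} E{\left(-5 - 1,-1 \right)} = \left(41 - 2494 \cdot 59\right) 2 \left(-1\right) \left(3 - 6\right) = \left(41 - 147146\right) 2 \left(-1\right) \left(3 - 6\right) = - 147105 \cdot 2 \left(-1\right) \left(3 - 6\right) = - 147105 \cdot 2 \left(-1\right) \left(-3\right) = \left(-147105\right) 6 = -882630$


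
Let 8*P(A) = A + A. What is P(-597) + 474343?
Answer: 1896775/4 ≈ 4.7419e+5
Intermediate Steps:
P(A) = A/4 (P(A) = (A + A)/8 = (2*A)/8 = A/4)
P(-597) + 474343 = (1/4)*(-597) + 474343 = -597/4 + 474343 = 1896775/4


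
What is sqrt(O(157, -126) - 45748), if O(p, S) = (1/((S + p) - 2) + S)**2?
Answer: I*sqrt(25129659)/29 ≈ 172.86*I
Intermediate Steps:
O(p, S) = (S + 1/(-2 + S + p))**2 (O(p, S) = (1/(-2 + S + p) + S)**2 = (S + 1/(-2 + S + p))**2)
sqrt(O(157, -126) - 45748) = sqrt((1 + (-126)**2 - 2*(-126) - 126*157)**2/(-2 - 126 + 157)**2 - 45748) = sqrt((1 + 15876 + 252 - 19782)**2/29**2 - 45748) = sqrt((1/841)*(-3653)**2 - 45748) = sqrt((1/841)*13344409 - 45748) = sqrt(13344409/841 - 45748) = sqrt(-25129659/841) = I*sqrt(25129659)/29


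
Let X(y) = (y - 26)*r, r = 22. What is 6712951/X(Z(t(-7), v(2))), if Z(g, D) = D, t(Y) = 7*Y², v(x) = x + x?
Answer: -6712951/484 ≈ -13870.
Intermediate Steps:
v(x) = 2*x
X(y) = -572 + 22*y (X(y) = (y - 26)*22 = (-26 + y)*22 = -572 + 22*y)
6712951/X(Z(t(-7), v(2))) = 6712951/(-572 + 22*(2*2)) = 6712951/(-572 + 22*4) = 6712951/(-572 + 88) = 6712951/(-484) = 6712951*(-1/484) = -6712951/484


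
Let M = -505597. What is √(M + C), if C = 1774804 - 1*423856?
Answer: √845351 ≈ 919.43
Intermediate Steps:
C = 1350948 (C = 1774804 - 423856 = 1350948)
√(M + C) = √(-505597 + 1350948) = √845351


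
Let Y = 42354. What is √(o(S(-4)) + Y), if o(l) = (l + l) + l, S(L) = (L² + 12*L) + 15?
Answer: √42303 ≈ 205.68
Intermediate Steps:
S(L) = 15 + L² + 12*L
o(l) = 3*l (o(l) = 2*l + l = 3*l)
√(o(S(-4)) + Y) = √(3*(15 + (-4)² + 12*(-4)) + 42354) = √(3*(15 + 16 - 48) + 42354) = √(3*(-17) + 42354) = √(-51 + 42354) = √42303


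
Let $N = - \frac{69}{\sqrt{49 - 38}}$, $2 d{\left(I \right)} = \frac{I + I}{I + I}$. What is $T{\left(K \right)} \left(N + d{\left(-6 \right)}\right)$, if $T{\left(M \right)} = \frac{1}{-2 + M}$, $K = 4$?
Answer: $\frac{1}{4} - \frac{69 \sqrt{11}}{22} \approx -10.152$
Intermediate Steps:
$d{\left(I \right)} = \frac{1}{2}$ ($d{\left(I \right)} = \frac{\left(I + I\right) \frac{1}{I + I}}{2} = \frac{2 I \frac{1}{2 I}}{2} = \frac{1}{2} \cdot 1 = \frac{1}{2}$)
$N = - \frac{69 \sqrt{11}}{11}$ ($N = - \frac{69}{\sqrt{11}} = - 69 \frac{\sqrt{11}}{11} = - \frac{69 \sqrt{11}}{11} \approx -20.804$)
$T{\left(K \right)} \left(N + d{\left(-6 \right)}\right) = \frac{- \frac{69 \sqrt{11}}{11} + \frac{1}{2}}{-2 + 4} = \frac{\frac{1}{2} - \frac{69 \sqrt{11}}{11}}{2} = \frac{1}{4} - \frac{69 \sqrt{11}}{22}$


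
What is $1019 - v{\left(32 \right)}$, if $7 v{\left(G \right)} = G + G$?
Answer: $\frac{7069}{7} \approx 1009.9$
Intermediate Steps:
$v{\left(G \right)} = \frac{2 G}{7}$ ($v{\left(G \right)} = \frac{G + G}{7} = \frac{2 G}{7}$)
$1019 - v{\left(32 \right)} = 1019 - \frac{2}{7} \cdot 32 = 1019 - \frac{64}{7} = \frac{7069}{7}$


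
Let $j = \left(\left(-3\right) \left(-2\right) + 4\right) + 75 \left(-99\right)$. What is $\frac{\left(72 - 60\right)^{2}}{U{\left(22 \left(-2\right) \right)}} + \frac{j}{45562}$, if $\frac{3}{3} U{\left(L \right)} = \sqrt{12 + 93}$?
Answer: $- \frac{7415}{45562} + \frac{48 \sqrt{105}}{35} \approx 13.89$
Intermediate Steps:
$U{\left(L \right)} = \sqrt{105}$ ($U{\left(L \right)} = \sqrt{12 + 93} = \sqrt{105}$)
$j = -7415$ ($j = \left(6 + 4\right) - 7425 = 10 - 7425 = -7415$)
$\frac{\left(72 - 60\right)^{2}}{U{\left(22 \left(-2\right) \right)}} + \frac{j}{45562} = \frac{\left(72 - 60\right)^{2}}{\sqrt{105}} - \frac{7415}{45562} = 12^{2} \frac{\sqrt{105}}{105} - \frac{7415}{45562} = 144 \frac{\sqrt{105}}{105} - \frac{7415}{45562} = \frac{48 \sqrt{105}}{35} - \frac{7415}{45562} = - \frac{7415}{45562} + \frac{48 \sqrt{105}}{35}$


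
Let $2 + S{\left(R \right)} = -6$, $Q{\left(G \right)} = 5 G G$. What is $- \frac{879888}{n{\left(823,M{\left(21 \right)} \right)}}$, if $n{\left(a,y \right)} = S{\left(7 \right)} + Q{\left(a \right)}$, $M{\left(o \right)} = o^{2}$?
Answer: $- \frac{293296}{1128879} \approx -0.25981$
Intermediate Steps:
$Q{\left(G \right)} = 5 G^{2}$
$S{\left(R \right)} = -8$ ($S{\left(R \right)} = -2 - 6 = -8$)
$n{\left(a,y \right)} = -8 + 5 a^{2}$
$- \frac{879888}{n{\left(823,M{\left(21 \right)} \right)}} = - \frac{879888}{-8 + 5 \cdot 823^{2}} = - \frac{879888}{-8 + 5 \cdot 677329} = - \frac{879888}{-8 + 3386645} = - \frac{879888}{3386637} = \left(-879888\right) \frac{1}{3386637} = - \frac{293296}{1128879}$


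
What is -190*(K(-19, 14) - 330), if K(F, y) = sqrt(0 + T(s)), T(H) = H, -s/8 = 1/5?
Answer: 62700 - 76*I*sqrt(10) ≈ 62700.0 - 240.33*I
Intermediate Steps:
s = -8/5 ≈ -1.6000
K(F, y) = 2*I*sqrt(10)/5 (K(F, y) = sqrt(0 - 8/5) = sqrt(-8/5) = 2*I*sqrt(10)/5)
-190*(K(-19, 14) - 330) = -190*(2*I*sqrt(10)/5 - 330) = -190*(-330 + 2*I*sqrt(10)/5) = 62700 - 76*I*sqrt(10)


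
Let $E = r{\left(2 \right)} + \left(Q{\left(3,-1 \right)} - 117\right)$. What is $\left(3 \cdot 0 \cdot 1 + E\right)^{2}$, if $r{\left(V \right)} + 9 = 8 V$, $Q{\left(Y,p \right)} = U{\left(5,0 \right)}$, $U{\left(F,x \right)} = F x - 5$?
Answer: $13225$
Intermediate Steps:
$U{\left(F,x \right)} = -5 + F x$
$Q{\left(Y,p \right)} = -5$ ($Q{\left(Y,p \right)} = -5 + 5 \cdot 0 = -5 + 0 = -5$)
$r{\left(V \right)} = -9 + 8 V$
$E = -115$ ($E = \left(-9 + 8 \cdot 2\right) - 122 = \left(-9 + 16\right) - 122 = 7 - 122 = -115$)
$\left(3 \cdot 0 \cdot 1 + E\right)^{2} = \left(3 \cdot 0 \cdot 1 - 115\right)^{2} = \left(0 \cdot 1 - 115\right)^{2} = \left(0 - 115\right)^{2} = \left(-115\right)^{2} = 13225$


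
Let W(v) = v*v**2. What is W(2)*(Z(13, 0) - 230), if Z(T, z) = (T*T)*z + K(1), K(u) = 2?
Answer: -1824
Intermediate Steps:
Z(T, z) = 2 + z*T**2 (Z(T, z) = (T*T)*z + 2 = T**2*z + 2 = z*T**2 + 2 = 2 + z*T**2)
W(v) = v**3
W(2)*(Z(13, 0) - 230) = 2**3*((2 + 0*13**2) - 230) = 8*((2 + 0*169) - 230) = 8*((2 + 0) - 230) = 8*(2 - 230) = 8*(-228) = -1824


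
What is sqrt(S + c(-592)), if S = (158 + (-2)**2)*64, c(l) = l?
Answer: 4*sqrt(611) ≈ 98.874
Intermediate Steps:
S = 10368 (S = (158 + 4)*64 = 162*64 = 10368)
sqrt(S + c(-592)) = sqrt(10368 - 592) = sqrt(9776) = 4*sqrt(611)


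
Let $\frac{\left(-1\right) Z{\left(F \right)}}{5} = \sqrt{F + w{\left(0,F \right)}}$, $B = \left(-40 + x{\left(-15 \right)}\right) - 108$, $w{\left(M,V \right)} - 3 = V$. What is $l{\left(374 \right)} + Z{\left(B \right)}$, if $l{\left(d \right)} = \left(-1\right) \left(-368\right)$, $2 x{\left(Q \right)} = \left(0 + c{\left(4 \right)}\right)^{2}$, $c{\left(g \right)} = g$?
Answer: $368 - 5 i \sqrt{277} \approx 368.0 - 83.217 i$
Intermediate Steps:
$x{\left(Q \right)} = 8$ ($x{\left(Q \right)} = \frac{\left(0 + 4\right)^{2}}{2} = \frac{4^{2}}{2} = \frac{1}{2} \cdot 16 = 8$)
$l{\left(d \right)} = 368$
$w{\left(M,V \right)} = 3 + V$
$B = -140$ ($B = \left(-40 + 8\right) - 108 = -32 - 108 = -140$)
$Z{\left(F \right)} = - 5 \sqrt{3 + 2 F}$ ($Z{\left(F \right)} = - 5 \sqrt{F + \left(3 + F\right)} = - 5 \sqrt{3 + 2 F}$)
$l{\left(374 \right)} + Z{\left(B \right)} = 368 - 5 \sqrt{3 + 2 \left(-140\right)} = 368 - 5 \sqrt{3 - 280} = 368 - 5 \sqrt{-277} = 368 - 5 i \sqrt{277}$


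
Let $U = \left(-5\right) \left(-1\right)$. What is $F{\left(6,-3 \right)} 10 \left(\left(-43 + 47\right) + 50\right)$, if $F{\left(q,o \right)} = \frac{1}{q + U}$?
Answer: $\frac{540}{11} \approx 49.091$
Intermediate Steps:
$U = 5$
$F{\left(q,o \right)} = \frac{1}{5 + q}$ ($F{\left(q,o \right)} = \frac{1}{q + 5} = \frac{1}{5 + q}$)
$F{\left(6,-3 \right)} 10 \left(\left(-43 + 47\right) + 50\right) = \frac{10 \left(\left(-43 + 47\right) + 50\right)}{5 + 6} = \frac{10 \left(4 + 50\right)}{11} = \frac{10 \cdot 54}{11} = \frac{1}{11} \cdot 540 = \frac{540}{11}$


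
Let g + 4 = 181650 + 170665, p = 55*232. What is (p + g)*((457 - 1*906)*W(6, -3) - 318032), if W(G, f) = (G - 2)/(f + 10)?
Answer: -116197927060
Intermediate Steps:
p = 12760
g = 352311 (g = -4 + (181650 + 170665) = -4 + 352315 = 352311)
W(G, f) = (-2 + G)/(10 + f)
(p + g)*((457 - 1*906)*W(6, -3) - 318032) = (12760 + 352311)*((457 - 1*906)*((-2 + 6)/(10 - 3)) - 318032) = 365071*((457 - 906)*(4/7) - 318032) = 365071*(-449*4/7 - 318032) = 365071*(-1796/7 - 318032) = 365071*(-2228020/7) = -116197927060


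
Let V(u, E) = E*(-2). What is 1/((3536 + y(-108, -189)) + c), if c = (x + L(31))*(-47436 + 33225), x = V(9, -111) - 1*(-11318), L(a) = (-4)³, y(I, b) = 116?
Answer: -1/163081784 ≈ -6.1319e-9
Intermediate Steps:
L(a) = -64
V(u, E) = -2*E
x = 11540 (x = -2*(-111) - 1*(-11318) = 222 + 11318 = 11540)
c = -163085436 (c = (11540 - 64)*(-47436 + 33225) = 11476*(-14211) = -163085436)
1/((3536 + y(-108, -189)) + c) = 1/((3536 + 116) - 163085436) = 1/(3652 - 163085436) = 1/(-163081784) = -1/163081784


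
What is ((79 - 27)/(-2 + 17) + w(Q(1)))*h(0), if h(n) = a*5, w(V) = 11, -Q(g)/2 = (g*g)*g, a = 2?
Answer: 434/3 ≈ 144.67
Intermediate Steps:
Q(g) = -2*g³ (Q(g) = -2*g*g*g = -2*g²*g = -2*g³)
h(n) = 10 (h(n) = 2*5 = 10)
((79 - 27)/(-2 + 17) + w(Q(1)))*h(0) = ((79 - 27)/(-2 + 17) + 11)*10 = (52/15 + 11)*10 = (217/15)*10 = 434/3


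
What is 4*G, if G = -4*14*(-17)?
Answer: 3808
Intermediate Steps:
G = 952 (G = -56*(-17) = 952)
4*G = 4*952 = 3808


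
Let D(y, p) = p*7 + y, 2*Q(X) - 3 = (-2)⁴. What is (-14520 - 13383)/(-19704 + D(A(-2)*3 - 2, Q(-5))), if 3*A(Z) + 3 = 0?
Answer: 18602/13095 ≈ 1.4205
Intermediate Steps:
Q(X) = 19/2 (Q(X) = 3/2 + (½)*(-2)⁴ = 3/2 + (½)*16 = 3/2 + 8 = 19/2)
A(Z) = -1 (A(Z) = -1 + (⅓)*0 = -1 + 0 = -1)
D(y, p) = y + 7*p (D(y, p) = 7*p + y = y + 7*p)
(-14520 - 13383)/(-19704 + D(A(-2)*3 - 2, Q(-5))) = (-14520 - 13383)/(-19704 + ((-1*3 - 2) + 7*(19/2))) = -27903/(-19704 + ((-3 - 2) + 133/2)) = -27903/(-19704 + (-5 + 133/2)) = -27903/(-19704 + 123/2) = -27903/(-39285/2) = -27903*(-2/39285) = 18602/13095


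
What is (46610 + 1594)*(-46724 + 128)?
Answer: -2246113584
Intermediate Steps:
(46610 + 1594)*(-46724 + 128) = 48204*(-46596) = -2246113584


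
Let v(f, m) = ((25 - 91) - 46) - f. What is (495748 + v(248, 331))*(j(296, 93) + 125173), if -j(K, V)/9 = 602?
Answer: 59325189940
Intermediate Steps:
j(K, V) = -5418 (j(K, V) = -9*602 = -5418)
v(f, m) = -112 - f (v(f, m) = (-66 - 46) - f = -112 - f)
(495748 + v(248, 331))*(j(296, 93) + 125173) = (495748 + (-112 - 1*248))*(-5418 + 125173) = (495748 + (-112 - 248))*119755 = (495748 - 360)*119755 = 495388*119755 = 59325189940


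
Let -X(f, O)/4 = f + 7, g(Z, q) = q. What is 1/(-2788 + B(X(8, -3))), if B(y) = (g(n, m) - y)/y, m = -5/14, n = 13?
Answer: -168/468551 ≈ -0.00035855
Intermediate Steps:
m = -5/14 (m = -5*1/14 = -5/14 ≈ -0.35714)
X(f, O) = -28 - 4*f (X(f, O) = -4*(f + 7) = -4*(7 + f) = -28 - 4*f)
B(y) = (-5/14 - y)/y
1/(-2788 + B(X(8, -3))) = 1/(-2788 + (-5/14 - (-28 - 4*8))/(-28 - 4*8)) = 1/(-2788 + (-5/14 - (-28 - 32))/(-28 - 32)) = 1/(-2788 + (-5/14 - 1*(-60))/(-60)) = 1/(-2788 - (-5/14 + 60)/60) = 1/(-2788 - 1/60*835/14) = 1/(-2788 - 167/168) = 1/(-468551/168) = -168/468551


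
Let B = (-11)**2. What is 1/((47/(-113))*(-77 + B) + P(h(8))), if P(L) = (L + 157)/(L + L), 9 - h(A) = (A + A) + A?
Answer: -1695/39043 ≈ -0.043414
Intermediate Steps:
h(A) = 9 - 3*A (h(A) = 9 - ((A + A) + A) = 9 - (2*A + A) = 9 - 3*A)
B = 121
P(L) = (157 + L)/(2*L) (P(L) = (157 + L)/((2*L)) = (157 + L)*(1/(2*L)) = (157 + L)/(2*L))
1/((47/(-113))*(-77 + B) + P(h(8))) = 1/((47/(-113))*(-77 + 121) + (157 + (9 - 3*8))/(2*(9 - 3*8))) = 1/((47*(-1/113))*44 + (157 + (9 - 24))/(2*(9 - 24))) = 1/(-47/113*44 + (1/2)*(157 - 15)/(-15)) = 1/(-2068/113 + (1/2)*(-1/15)*142) = 1/(-2068/113 - 71/15) = 1/(-39043/1695) = -1695/39043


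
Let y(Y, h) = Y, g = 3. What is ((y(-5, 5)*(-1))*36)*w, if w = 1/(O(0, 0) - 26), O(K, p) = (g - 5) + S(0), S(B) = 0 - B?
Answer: -45/7 ≈ -6.4286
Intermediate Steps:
S(B) = -B
O(K, p) = -2 (O(K, p) = (3 - 5) - 1*0 = -2 + 0 = -2)
w = -1/28 (w = 1/(-2 - 26) = 1/(-28) = -1/28 ≈ -0.035714)
((y(-5, 5)*(-1))*36)*w = (-5*(-1)*36)*(-1/28) = (5*36)*(-1/28) = 180*(-1/28) = -45/7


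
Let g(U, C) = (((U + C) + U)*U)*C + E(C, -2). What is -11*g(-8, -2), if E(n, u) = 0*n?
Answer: 3168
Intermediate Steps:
E(n, u) = 0
g(U, C) = C*U*(C + 2*U) (g(U, C) = (((U + C) + U)*U)*C + 0 = (((C + U) + U)*U)*C + 0 = ((C + 2*U)*U)*C + 0 = (U*(C + 2*U))*C + 0 = C*U*(C + 2*U) + 0 = C*U*(C + 2*U))
-11*g(-8, -2) = -(-22)*(-8)*(-2 + 2*(-8)) = -(-22)*(-8)*(-2 - 16) = -(-22)*(-8)*(-18) = -11*(-288) = 3168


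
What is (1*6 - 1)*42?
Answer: 210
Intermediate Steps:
(1*6 - 1)*42 = (6 - 1)*42 = 5*42 = 210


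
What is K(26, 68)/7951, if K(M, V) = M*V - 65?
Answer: 1703/7951 ≈ 0.21419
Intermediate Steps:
K(M, V) = -65 + M*V
K(26, 68)/7951 = (-65 + 26*68)/7951 = (-65 + 1768)*(1/7951) = 1703*(1/7951) = 1703/7951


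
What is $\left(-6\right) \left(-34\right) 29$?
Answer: $5916$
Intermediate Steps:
$\left(-6\right) \left(-34\right) 29 = 204 \cdot 29 = 5916$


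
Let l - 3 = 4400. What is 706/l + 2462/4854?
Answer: 7133555/10686081 ≈ 0.66756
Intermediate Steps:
l = 4403 (l = 3 + 4400 = 4403)
706/l + 2462/4854 = 706/4403 + 2462/4854 = 706*(1/4403) + 2462*(1/4854) = 706/4403 + 1231/2427 = 7133555/10686081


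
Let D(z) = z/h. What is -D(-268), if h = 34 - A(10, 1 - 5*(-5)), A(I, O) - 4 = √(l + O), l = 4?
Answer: 268/29 + 134*√30/435 ≈ 10.929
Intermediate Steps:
A(I, O) = 4 + √(4 + O)
h = 30 - √30 (h = 34 - (4 + √(4 + (1 - 5*(-5)))) = 34 - (4 + √(4 + (1 + 25))) = 34 - (4 + √(4 + 26)) = 34 - (4 + √30) = 34 + (-4 - √30) = 30 - √30 ≈ 24.523)
D(z) = z/(30 - √30)
-D(-268) = -((1/29)*(-268) + (1/870)*(-268)*√30) = -(-268/29 - 134*√30/435) = 268/29 + 134*√30/435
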